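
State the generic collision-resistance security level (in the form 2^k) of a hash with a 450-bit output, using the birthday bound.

Step 1: The birthday paradox gives collision probability ~50% after sqrt(2^n) = 2^(n/2) hashes.
Step 2: For 450-bit output: 2^(450/2) = 2^225.
Step 3: Approximately 2^225 hash computations needed.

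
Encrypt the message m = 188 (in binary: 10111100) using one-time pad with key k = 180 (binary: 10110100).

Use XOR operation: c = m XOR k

Step 1: Write out the XOR operation bit by bit:
  Message: 10111100
  Key:     10110100
  XOR:     00001000
Step 2: Convert to decimal: 00001000 = 8.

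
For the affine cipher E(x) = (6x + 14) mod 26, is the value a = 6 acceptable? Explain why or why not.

Step 1: Compute gcd(6, 26).
Step 2: gcd(6, 26) = 2.
Since gcd = 2 != 1, 6 shares a common factor with 26, so it cannot be used.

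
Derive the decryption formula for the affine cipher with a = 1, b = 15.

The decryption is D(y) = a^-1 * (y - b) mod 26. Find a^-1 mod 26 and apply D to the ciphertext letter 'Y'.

Step 1: Find a^-1, the modular inverse of 1 mod 26.
Step 2: We need 1 * a^-1 = 1 (mod 26).
Step 3: 1 * 1 = 1 = 0 * 26 + 1, so a^-1 = 1.
Step 4: D(y) = 1(y - 15) mod 26.
Step 5: Apply to 'Y' (y = 24): D(24) = 1 * (24 - 15) mod 26 = 1 * 9 mod 26 = 9 -> 'J'.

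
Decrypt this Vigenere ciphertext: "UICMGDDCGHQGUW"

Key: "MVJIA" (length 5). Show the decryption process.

Step 1: Key 'MVJIA' has length 5. Extended key: MVJIAMVJIAMVJI
Step 2: Decrypt each position:
  U(20) - M(12) = 8 = I
  I(8) - V(21) = 13 = N
  C(2) - J(9) = 19 = T
  M(12) - I(8) = 4 = E
  G(6) - A(0) = 6 = G
  D(3) - M(12) = 17 = R
  D(3) - V(21) = 8 = I
  C(2) - J(9) = 19 = T
  G(6) - I(8) = 24 = Y
  H(7) - A(0) = 7 = H
  Q(16) - M(12) = 4 = E
  G(6) - V(21) = 11 = L
  U(20) - J(9) = 11 = L
  W(22) - I(8) = 14 = O
Plaintext: INTEGRITYHELLO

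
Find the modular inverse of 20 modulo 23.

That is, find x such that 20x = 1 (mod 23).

Step 1: We need x such that 20 * x = 1 (mod 23).
Step 2: Using the extended Euclidean algorithm or trial:
  20 * 15 = 300 = 13 * 23 + 1.
Step 3: Since 300 mod 23 = 1, the inverse is x = 15.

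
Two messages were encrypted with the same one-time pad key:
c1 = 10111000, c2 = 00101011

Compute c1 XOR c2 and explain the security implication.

Step 1: c1 XOR c2 = (m1 XOR k) XOR (m2 XOR k).
Step 2: By XOR associativity/commutativity: = m1 XOR m2 XOR k XOR k = m1 XOR m2.
Step 3: 10111000 XOR 00101011 = 10010011 = 147.
Step 4: The key cancels out! An attacker learns m1 XOR m2 = 147, revealing the relationship between plaintexts.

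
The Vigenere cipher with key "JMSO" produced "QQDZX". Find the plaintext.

Step 1: Extend key: JMSOJ
Step 2: Decrypt each letter (c - k) mod 26:
  Q(16) - J(9) = (16-9) mod 26 = 7 = H
  Q(16) - M(12) = (16-12) mod 26 = 4 = E
  D(3) - S(18) = (3-18) mod 26 = 11 = L
  Z(25) - O(14) = (25-14) mod 26 = 11 = L
  X(23) - J(9) = (23-9) mod 26 = 14 = O
Plaintext: HELLO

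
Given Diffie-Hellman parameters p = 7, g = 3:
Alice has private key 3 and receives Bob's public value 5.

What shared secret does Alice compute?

Step 1: s = B^a mod p = 5^3 mod 7.
  5^1 mod 7 = 5
  5^2 mod 7 = (5 * 5) mod 7 = 4
  5^3 mod 7 = (4 * 5) mod 7 = 6
Result: shared secret = 6.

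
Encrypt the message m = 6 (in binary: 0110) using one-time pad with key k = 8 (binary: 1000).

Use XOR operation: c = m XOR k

Step 1: Write out the XOR operation bit by bit:
  Message: 0110
  Key:     1000
  XOR:     1110
Step 2: Convert to decimal: 1110 = 14.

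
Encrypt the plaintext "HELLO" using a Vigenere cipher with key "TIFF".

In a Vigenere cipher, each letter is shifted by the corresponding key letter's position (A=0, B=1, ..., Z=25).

Step 1: Repeat key to match plaintext length:
  Plaintext: HELLO
  Key:       TIFFT
Step 2: Encrypt each letter:
  H(7) + T(19) = (7+19) mod 26 = 0 = A
  E(4) + I(8) = (4+8) mod 26 = 12 = M
  L(11) + F(5) = (11+5) mod 26 = 16 = Q
  L(11) + F(5) = (11+5) mod 26 = 16 = Q
  O(14) + T(19) = (14+19) mod 26 = 7 = H
Ciphertext: AMQQH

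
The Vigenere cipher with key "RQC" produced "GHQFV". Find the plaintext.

Step 1: Extend key: RQCRQ
Step 2: Decrypt each letter (c - k) mod 26:
  G(6) - R(17) = (6-17) mod 26 = 15 = P
  H(7) - Q(16) = (7-16) mod 26 = 17 = R
  Q(16) - C(2) = (16-2) mod 26 = 14 = O
  F(5) - R(17) = (5-17) mod 26 = 14 = O
  V(21) - Q(16) = (21-16) mod 26 = 5 = F
Plaintext: PROOF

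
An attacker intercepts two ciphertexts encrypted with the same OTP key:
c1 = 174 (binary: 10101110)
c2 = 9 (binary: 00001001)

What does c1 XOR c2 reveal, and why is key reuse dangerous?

Step 1: c1 XOR c2 = (m1 XOR k) XOR (m2 XOR k).
Step 2: By XOR associativity/commutativity: = m1 XOR m2 XOR k XOR k = m1 XOR m2.
Step 3: 10101110 XOR 00001001 = 10100111 = 167.
Step 4: The key cancels out! An attacker learns m1 XOR m2 = 167, revealing the relationship between plaintexts.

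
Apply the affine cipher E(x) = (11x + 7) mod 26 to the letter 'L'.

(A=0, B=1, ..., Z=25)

Step 1: Convert 'L' to number: x = 11.
Step 2: E(11) = (11 * 11 + 7) mod 26 = 128 mod 26 = 24.
Step 3: Convert 24 back to letter: Y.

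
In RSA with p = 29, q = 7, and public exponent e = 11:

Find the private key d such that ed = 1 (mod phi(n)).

Step 1: n = 29 * 7 = 203.
Step 2: phi(n) = 28 * 6 = 168.
Step 3: Find d such that 11 * d = 1 (mod 168).
Step 4: d = 11^(-1) mod 168 = 107.
Verification: 11 * 107 = 1177 = 7 * 168 + 1.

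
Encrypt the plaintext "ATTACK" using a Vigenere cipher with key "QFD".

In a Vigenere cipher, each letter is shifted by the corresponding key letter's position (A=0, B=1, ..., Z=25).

Step 1: Repeat key to match plaintext length:
  Plaintext: ATTACK
  Key:       QFDQFD
Step 2: Encrypt each letter:
  A(0) + Q(16) = (0+16) mod 26 = 16 = Q
  T(19) + F(5) = (19+5) mod 26 = 24 = Y
  T(19) + D(3) = (19+3) mod 26 = 22 = W
  A(0) + Q(16) = (0+16) mod 26 = 16 = Q
  C(2) + F(5) = (2+5) mod 26 = 7 = H
  K(10) + D(3) = (10+3) mod 26 = 13 = N
Ciphertext: QYWQHN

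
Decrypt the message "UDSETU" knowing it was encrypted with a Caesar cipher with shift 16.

Step 1: Reverse the shift by subtracting 16 from each letter position.
  U (position 20) -> position (20-16) mod 26 = 4 -> E
  D (position 3) -> position (3-16) mod 26 = 13 -> N
  S (position 18) -> position (18-16) mod 26 = 2 -> C
  E (position 4) -> position (4-16) mod 26 = 14 -> O
  T (position 19) -> position (19-16) mod 26 = 3 -> D
  U (position 20) -> position (20-16) mod 26 = 4 -> E
Decrypted message: ENCODE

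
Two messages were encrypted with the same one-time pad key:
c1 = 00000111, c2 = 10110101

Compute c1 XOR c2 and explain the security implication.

Step 1: c1 XOR c2 = (m1 XOR k) XOR (m2 XOR k).
Step 2: By XOR associativity/commutativity: = m1 XOR m2 XOR k XOR k = m1 XOR m2.
Step 3: 00000111 XOR 10110101 = 10110010 = 178.
Step 4: The key cancels out! An attacker learns m1 XOR m2 = 178, revealing the relationship between plaintexts.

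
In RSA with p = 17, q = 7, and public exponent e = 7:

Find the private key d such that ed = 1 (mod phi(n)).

Step 1: n = 17 * 7 = 119.
Step 2: phi(n) = 16 * 6 = 96.
Step 3: Find d such that 7 * d = 1 (mod 96).
Step 4: d = 7^(-1) mod 96 = 55.
Verification: 7 * 55 = 385 = 4 * 96 + 1.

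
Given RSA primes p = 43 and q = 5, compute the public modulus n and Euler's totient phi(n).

Step 1: n = p * q = 43 * 5 = 215.
Step 2: phi(n) = (p-1)(q-1) = 42 * 4 = 168.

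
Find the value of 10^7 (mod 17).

Step 1: Compute 10^7 mod 17 step by step, reducing modulo 17 at each step.
  10^1 mod 17 = 10
  10^2 mod 17 = (10 * 10) mod 17 = 15
  10^3 mod 17 = (15 * 10) mod 17 = 14
  10^4 mod 17 = (14 * 10) mod 17 = 4
  10^5 mod 17 = (4 * 10) mod 17 = 6
  10^6 mod 17 = (6 * 10) mod 17 = 9
  10^7 mod 17 = (9 * 10) mod 17 = 5
Step 2: Result = 5.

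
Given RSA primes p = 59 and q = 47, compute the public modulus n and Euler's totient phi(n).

Step 1: n = p * q = 59 * 47 = 2773.
Step 2: phi(n) = (p-1)(q-1) = 58 * 46 = 2668.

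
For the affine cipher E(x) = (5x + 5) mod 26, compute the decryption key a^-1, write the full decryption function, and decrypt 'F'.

Step 1: Find a^-1, the modular inverse of 5 mod 26.
Step 2: We need 5 * a^-1 = 1 (mod 26).
Step 3: 5 * 21 = 105 = 4 * 26 + 1, so a^-1 = 21.
Step 4: D(y) = 21(y - 5) mod 26.
Step 5: Apply to 'F' (y = 5): D(5) = 21 * (5 - 5) mod 26 = 21 * 0 mod 26 = 0 -> 'A'.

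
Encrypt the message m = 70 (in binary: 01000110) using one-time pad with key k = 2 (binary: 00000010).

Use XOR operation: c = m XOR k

Step 1: Write out the XOR operation bit by bit:
  Message: 01000110
  Key:     00000010
  XOR:     01000100
Step 2: Convert to decimal: 01000100 = 68.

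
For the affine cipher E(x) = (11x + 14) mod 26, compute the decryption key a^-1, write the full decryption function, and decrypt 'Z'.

Step 1: Find a^-1, the modular inverse of 11 mod 26.
Step 2: We need 11 * a^-1 = 1 (mod 26).
Step 3: 11 * 19 = 209 = 8 * 26 + 1, so a^-1 = 19.
Step 4: D(y) = 19(y - 14) mod 26.
Step 5: Apply to 'Z' (y = 25): D(25) = 19 * (25 - 14) mod 26 = 19 * 11 mod 26 = 1 -> 'B'.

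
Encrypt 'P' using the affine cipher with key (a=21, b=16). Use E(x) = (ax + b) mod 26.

Step 1: Convert 'P' to number: x = 15.
Step 2: E(15) = (21 * 15 + 16) mod 26 = 331 mod 26 = 19.
Step 3: Convert 19 back to letter: T.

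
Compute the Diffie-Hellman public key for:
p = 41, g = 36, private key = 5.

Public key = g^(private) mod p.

Step 1: A = g^a mod p = 36^5 mod 41.
  36^1 mod 41 = 36
  36^2 mod 41 = (36 * 36) mod 41 = 25
  36^3 mod 41 = (25 * 36) mod 41 = 39
  36^4 mod 41 = (39 * 36) mod 41 = 10
  36^5 mod 41 = (10 * 36) mod 41 = 32
Result: A = 32.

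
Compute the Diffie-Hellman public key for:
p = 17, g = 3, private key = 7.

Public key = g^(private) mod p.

Step 1: A = g^a mod p = 3^7 mod 17.
  3^1 mod 17 = 3
  3^2 mod 17 = (3 * 3) mod 17 = 9
  3^3 mod 17 = (9 * 3) mod 17 = 10
  3^4 mod 17 = (10 * 3) mod 17 = 13
  3^5 mod 17 = (13 * 3) mod 17 = 5
  3^6 mod 17 = (5 * 3) mod 17 = 15
  3^7 mod 17 = (15 * 3) mod 17 = 11
Result: A = 11.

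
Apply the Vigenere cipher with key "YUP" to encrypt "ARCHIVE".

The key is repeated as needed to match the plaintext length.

Step 1: Repeat key to match plaintext length:
  Plaintext: ARCHIVE
  Key:       YUPYUPY
Step 2: Encrypt each letter:
  A(0) + Y(24) = (0+24) mod 26 = 24 = Y
  R(17) + U(20) = (17+20) mod 26 = 11 = L
  C(2) + P(15) = (2+15) mod 26 = 17 = R
  H(7) + Y(24) = (7+24) mod 26 = 5 = F
  I(8) + U(20) = (8+20) mod 26 = 2 = C
  V(21) + P(15) = (21+15) mod 26 = 10 = K
  E(4) + Y(24) = (4+24) mod 26 = 2 = C
Ciphertext: YLRFCKC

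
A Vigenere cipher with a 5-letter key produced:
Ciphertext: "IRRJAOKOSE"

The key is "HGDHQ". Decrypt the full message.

Step 1: Key 'HGDHQ' has length 5. Extended key: HGDHQHGDHQ
Step 2: Decrypt each position:
  I(8) - H(7) = 1 = B
  R(17) - G(6) = 11 = L
  R(17) - D(3) = 14 = O
  J(9) - H(7) = 2 = C
  A(0) - Q(16) = 10 = K
  O(14) - H(7) = 7 = H
  K(10) - G(6) = 4 = E
  O(14) - D(3) = 11 = L
  S(18) - H(7) = 11 = L
  E(4) - Q(16) = 14 = O
Plaintext: BLOCKHELLO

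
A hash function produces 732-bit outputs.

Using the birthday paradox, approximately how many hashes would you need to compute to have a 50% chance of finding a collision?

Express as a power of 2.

Step 1: The birthday paradox gives collision probability ~50% after sqrt(2^n) = 2^(n/2) hashes.
Step 2: For 732-bit output: 2^(732/2) = 2^366.
Step 3: Approximately 2^366 hash computations needed.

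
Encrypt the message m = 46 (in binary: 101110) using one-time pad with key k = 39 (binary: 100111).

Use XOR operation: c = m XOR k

Step 1: Write out the XOR operation bit by bit:
  Message: 101110
  Key:     100111
  XOR:     001001
Step 2: Convert to decimal: 001001 = 9.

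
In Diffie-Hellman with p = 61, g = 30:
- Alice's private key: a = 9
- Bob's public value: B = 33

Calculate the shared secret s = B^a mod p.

Step 1: s = B^a mod p = 33^9 mod 61.
  33^1 mod 61 = 33
  33^2 mod 61 = (33 * 33) mod 61 = 52
  33^3 mod 61 = (52 * 33) mod 61 = 8
  33^4 mod 61 = (8 * 33) mod 61 = 20
  33^5 mod 61 = (20 * 33) mod 61 = 50
  33^6 mod 61 = (50 * 33) mod 61 = 3
  33^7 mod 61 = (3 * 33) mod 61 = 38
  33^8 mod 61 = (38 * 33) mod 61 = 34
  33^9 mod 61 = (34 * 33) mod 61 = 24
Result: shared secret = 24.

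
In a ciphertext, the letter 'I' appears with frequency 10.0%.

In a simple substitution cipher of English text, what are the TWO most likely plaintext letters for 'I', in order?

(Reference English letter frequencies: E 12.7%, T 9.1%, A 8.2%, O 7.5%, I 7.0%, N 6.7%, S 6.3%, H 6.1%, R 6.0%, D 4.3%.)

Step 1: Observed frequency of 'I' is 10.0%.
Step 2: Compute distances to each reference frequency and sort:
  T (9.1%): difference = 0.9% <-- BEST
  A (8.2%): difference = 1.8% <-- RUNNER-UP
  O (7.5%): difference = 2.5%
  E (12.7%): difference = 2.7%
  I (7.0%): difference = 3.0%
Step 3: Most likely is 'T' (9.1%, diff 0.9%); second most likely is 'A' (8.2%, diff 1.8%).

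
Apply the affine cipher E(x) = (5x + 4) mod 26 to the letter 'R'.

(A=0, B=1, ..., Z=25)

Step 1: Convert 'R' to number: x = 17.
Step 2: E(17) = (5 * 17 + 4) mod 26 = 89 mod 26 = 11.
Step 3: Convert 11 back to letter: L.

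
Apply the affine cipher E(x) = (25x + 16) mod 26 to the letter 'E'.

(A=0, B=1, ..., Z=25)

Step 1: Convert 'E' to number: x = 4.
Step 2: E(4) = (25 * 4 + 16) mod 26 = 116 mod 26 = 12.
Step 3: Convert 12 back to letter: M.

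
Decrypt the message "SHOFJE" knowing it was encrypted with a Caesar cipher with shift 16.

Step 1: Reverse the shift by subtracting 16 from each letter position.
  S (position 18) -> position (18-16) mod 26 = 2 -> C
  H (position 7) -> position (7-16) mod 26 = 17 -> R
  O (position 14) -> position (14-16) mod 26 = 24 -> Y
  F (position 5) -> position (5-16) mod 26 = 15 -> P
  J (position 9) -> position (9-16) mod 26 = 19 -> T
  E (position 4) -> position (4-16) mod 26 = 14 -> O
Decrypted message: CRYPTO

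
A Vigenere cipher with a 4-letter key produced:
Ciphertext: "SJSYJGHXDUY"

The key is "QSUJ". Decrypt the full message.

Step 1: Key 'QSUJ' has length 4. Extended key: QSUJQSUJQSU
Step 2: Decrypt each position:
  S(18) - Q(16) = 2 = C
  J(9) - S(18) = 17 = R
  S(18) - U(20) = 24 = Y
  Y(24) - J(9) = 15 = P
  J(9) - Q(16) = 19 = T
  G(6) - S(18) = 14 = O
  H(7) - U(20) = 13 = N
  X(23) - J(9) = 14 = O
  D(3) - Q(16) = 13 = N
  U(20) - S(18) = 2 = C
  Y(24) - U(20) = 4 = E
Plaintext: CRYPTONONCE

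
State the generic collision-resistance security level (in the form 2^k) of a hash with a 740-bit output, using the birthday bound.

Step 1: The birthday paradox gives collision probability ~50% after sqrt(2^n) = 2^(n/2) hashes.
Step 2: For 740-bit output: 2^(740/2) = 2^370.
Step 3: Approximately 2^370 hash computations needed.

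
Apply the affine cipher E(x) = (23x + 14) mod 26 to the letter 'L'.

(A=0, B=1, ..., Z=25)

Step 1: Convert 'L' to number: x = 11.
Step 2: E(11) = (23 * 11 + 14) mod 26 = 267 mod 26 = 7.
Step 3: Convert 7 back to letter: H.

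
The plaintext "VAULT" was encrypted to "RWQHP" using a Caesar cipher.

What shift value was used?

Step 1: Compare first letters: V (position 21) -> R (position 17).
Step 2: Shift = (17 - 21) mod 26 = 22.
The shift value is 22.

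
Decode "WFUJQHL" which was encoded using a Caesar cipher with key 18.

Step 1: Reverse the shift by subtracting 18 from each letter position.
  W (position 22) -> position (22-18) mod 26 = 4 -> E
  F (position 5) -> position (5-18) mod 26 = 13 -> N
  U (position 20) -> position (20-18) mod 26 = 2 -> C
  J (position 9) -> position (9-18) mod 26 = 17 -> R
  Q (position 16) -> position (16-18) mod 26 = 24 -> Y
  H (position 7) -> position (7-18) mod 26 = 15 -> P
  L (position 11) -> position (11-18) mod 26 = 19 -> T
Decrypted message: ENCRYPT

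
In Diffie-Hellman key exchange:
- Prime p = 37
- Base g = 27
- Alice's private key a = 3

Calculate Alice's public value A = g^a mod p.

Step 1: A = g^a mod p = 27^3 mod 37.
  27^1 mod 37 = 27
  27^2 mod 37 = (27 * 27) mod 37 = 26
  27^3 mod 37 = (26 * 27) mod 37 = 36
Result: A = 36.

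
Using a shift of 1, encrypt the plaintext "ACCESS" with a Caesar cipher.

Step 1: For each letter, shift forward by 1 positions (mod 26).
  A (position 0) -> position (0+1) mod 26 = 1 -> B
  C (position 2) -> position (2+1) mod 26 = 3 -> D
  C (position 2) -> position (2+1) mod 26 = 3 -> D
  E (position 4) -> position (4+1) mod 26 = 5 -> F
  S (position 18) -> position (18+1) mod 26 = 19 -> T
  S (position 18) -> position (18+1) mod 26 = 19 -> T
Result: BDDFTT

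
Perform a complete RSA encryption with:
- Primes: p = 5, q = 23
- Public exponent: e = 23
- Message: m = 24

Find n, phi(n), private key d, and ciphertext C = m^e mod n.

Step 1: n = 5 * 23 = 115.
Step 2: phi(n) = (5-1)(23-1) = 4 * 22 = 88.
Step 3: Find d = 23^(-1) mod 88 = 23.
  Verify: 23 * 23 = 529 = 1 (mod 88).
Step 4: C = 24^23 mod 115 = 24.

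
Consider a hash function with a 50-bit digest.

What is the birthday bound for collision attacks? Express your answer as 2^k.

Step 1: The birthday paradox gives collision probability ~50% after sqrt(2^n) = 2^(n/2) hashes.
Step 2: For 50-bit output: 2^(50/2) = 2^25.
Step 3: Approximately 2^25 hash computations needed.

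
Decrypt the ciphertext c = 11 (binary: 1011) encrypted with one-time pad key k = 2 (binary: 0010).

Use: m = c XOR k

Step 1: XOR ciphertext with key:
  Ciphertext: 1011
  Key:        0010
  XOR:        1001
Step 2: Plaintext = 1001 = 9 in decimal.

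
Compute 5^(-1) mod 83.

Step 1: We need x such that 5 * x = 1 (mod 83).
Step 2: Using the extended Euclidean algorithm or trial:
  5 * 50 = 250 = 3 * 83 + 1.
Step 3: Since 250 mod 83 = 1, the inverse is x = 50.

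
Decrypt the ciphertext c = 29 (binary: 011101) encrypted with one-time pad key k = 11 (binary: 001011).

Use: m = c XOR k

Step 1: XOR ciphertext with key:
  Ciphertext: 011101
  Key:        001011
  XOR:        010110
Step 2: Plaintext = 010110 = 22 in decimal.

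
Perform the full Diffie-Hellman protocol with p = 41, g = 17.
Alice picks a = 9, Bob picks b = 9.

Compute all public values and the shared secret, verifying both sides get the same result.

Step 1: A = g^a mod p = 17^9 mod 41 = 26.
Step 2: B = g^b mod p = 17^9 mod 41 = 26.
Step 3: Alice computes s = B^a mod p = 26^9 mod 41 = 17.
Step 4: Bob computes s = A^b mod p = 26^9 mod 41 = 17.
Both sides agree: shared secret = 17.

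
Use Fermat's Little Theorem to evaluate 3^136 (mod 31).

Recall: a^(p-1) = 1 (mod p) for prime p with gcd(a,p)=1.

Step 1: Since 31 is prime, by Fermat's Little Theorem: 3^30 = 1 (mod 31).
Step 2: Reduce exponent: 136 mod 30 = 16.
Step 3: So 3^136 = 3^16 (mod 31).
Step 4: 3^16 mod 31 = 28.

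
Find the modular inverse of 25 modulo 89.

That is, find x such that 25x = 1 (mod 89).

Step 1: We need x such that 25 * x = 1 (mod 89).
Step 2: Using the extended Euclidean algorithm or trial:
  25 * 57 = 1425 = 16 * 89 + 1.
Step 3: Since 1425 mod 89 = 1, the inverse is x = 57.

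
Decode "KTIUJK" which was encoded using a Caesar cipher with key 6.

Step 1: Reverse the shift by subtracting 6 from each letter position.
  K (position 10) -> position (10-6) mod 26 = 4 -> E
  T (position 19) -> position (19-6) mod 26 = 13 -> N
  I (position 8) -> position (8-6) mod 26 = 2 -> C
  U (position 20) -> position (20-6) mod 26 = 14 -> O
  J (position 9) -> position (9-6) mod 26 = 3 -> D
  K (position 10) -> position (10-6) mod 26 = 4 -> E
Decrypted message: ENCODE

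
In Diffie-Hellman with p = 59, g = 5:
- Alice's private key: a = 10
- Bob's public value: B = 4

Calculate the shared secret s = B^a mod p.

Step 1: s = B^a mod p = 4^10 mod 59.
  4^1 mod 59 = 4
  4^2 mod 59 = (4 * 4) mod 59 = 16
  4^3 mod 59 = (16 * 4) mod 59 = 5
  4^4 mod 59 = (5 * 4) mod 59 = 20
  4^5 mod 59 = (20 * 4) mod 59 = 21
  4^6 mod 59 = (21 * 4) mod 59 = 25
  4^7 mod 59 = (25 * 4) mod 59 = 41
  4^8 mod 59 = (41 * 4) mod 59 = 46
  4^9 mod 59 = (46 * 4) mod 59 = 7
  4^10 mod 59 = (7 * 4) mod 59 = 28
Result: shared secret = 28.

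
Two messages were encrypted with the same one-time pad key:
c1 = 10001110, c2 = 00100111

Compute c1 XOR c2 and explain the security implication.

Step 1: c1 XOR c2 = (m1 XOR k) XOR (m2 XOR k).
Step 2: By XOR associativity/commutativity: = m1 XOR m2 XOR k XOR k = m1 XOR m2.
Step 3: 10001110 XOR 00100111 = 10101001 = 169.
Step 4: The key cancels out! An attacker learns m1 XOR m2 = 169, revealing the relationship between plaintexts.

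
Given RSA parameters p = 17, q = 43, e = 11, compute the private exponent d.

Step 1: n = 17 * 43 = 731.
Step 2: phi(n) = 16 * 42 = 672.
Step 3: Find d such that 11 * d = 1 (mod 672).
Step 4: d = 11^(-1) mod 672 = 611.
Verification: 11 * 611 = 6721 = 10 * 672 + 1.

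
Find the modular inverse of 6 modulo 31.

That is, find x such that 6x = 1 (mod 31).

Step 1: We need x such that 6 * x = 1 (mod 31).
Step 2: Using the extended Euclidean algorithm or trial:
  6 * 26 = 156 = 5 * 31 + 1.
Step 3: Since 156 mod 31 = 1, the inverse is x = 26.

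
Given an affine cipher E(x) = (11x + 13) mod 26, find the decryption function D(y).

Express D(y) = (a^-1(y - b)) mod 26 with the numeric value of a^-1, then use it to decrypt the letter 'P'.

Step 1: Find a^-1, the modular inverse of 11 mod 26.
Step 2: We need 11 * a^-1 = 1 (mod 26).
Step 3: 11 * 19 = 209 = 8 * 26 + 1, so a^-1 = 19.
Step 4: D(y) = 19(y - 13) mod 26.
Step 5: Apply to 'P' (y = 15): D(15) = 19 * (15 - 13) mod 26 = 19 * 2 mod 26 = 12 -> 'M'.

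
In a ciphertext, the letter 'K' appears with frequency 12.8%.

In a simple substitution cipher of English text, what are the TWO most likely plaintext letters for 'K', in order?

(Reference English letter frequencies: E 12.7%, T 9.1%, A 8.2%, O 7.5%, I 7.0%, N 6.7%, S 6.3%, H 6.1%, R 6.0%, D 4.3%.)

Step 1: Observed frequency of 'K' is 12.8%.
Step 2: Compute distances to each reference frequency and sort:
  E (12.7%): difference = 0.1% <-- BEST
  T (9.1%): difference = 3.7% <-- RUNNER-UP
  A (8.2%): difference = 4.6%
  O (7.5%): difference = 5.3%
  I (7.0%): difference = 5.8%
Step 3: Most likely is 'E' (12.7%, diff 0.1%); second most likely is 'T' (9.1%, diff 3.7%).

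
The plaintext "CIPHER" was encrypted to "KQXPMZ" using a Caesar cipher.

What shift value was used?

Step 1: Compare first letters: C (position 2) -> K (position 10).
Step 2: Shift = (10 - 2) mod 26 = 8.
The shift value is 8.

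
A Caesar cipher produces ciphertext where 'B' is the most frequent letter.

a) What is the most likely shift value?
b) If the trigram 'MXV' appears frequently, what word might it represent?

Step 1: In English, 'E' is the most frequent letter (12.7%).
Step 2: The most frequent ciphertext letter is 'B' (position 1).
Step 3: Shift = (1 - 4) mod 26 = 23.
Step 4: Decrypt 'MXV' by shifting back 23:
  M -> P
  X -> A
  V -> Y
Step 5: 'MXV' decrypts to 'PAY'.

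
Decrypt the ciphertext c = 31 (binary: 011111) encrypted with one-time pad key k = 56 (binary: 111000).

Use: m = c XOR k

Step 1: XOR ciphertext with key:
  Ciphertext: 011111
  Key:        111000
  XOR:        100111
Step 2: Plaintext = 100111 = 39 in decimal.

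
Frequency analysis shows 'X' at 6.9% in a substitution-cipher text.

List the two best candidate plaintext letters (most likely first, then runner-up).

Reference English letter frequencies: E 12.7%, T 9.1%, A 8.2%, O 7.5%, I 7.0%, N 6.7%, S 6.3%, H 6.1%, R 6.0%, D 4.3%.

Step 1: Observed frequency of 'X' is 6.9%.
Step 2: Compute distances to each reference frequency and sort:
  I (7.0%): difference = 0.1% <-- BEST
  N (6.7%): difference = 0.2% <-- RUNNER-UP
  O (7.5%): difference = 0.6%
  S (6.3%): difference = 0.6%
  H (6.1%): difference = 0.8%
Step 3: Most likely is 'I' (7.0%, diff 0.1%); second most likely is 'N' (6.7%, diff 0.2%).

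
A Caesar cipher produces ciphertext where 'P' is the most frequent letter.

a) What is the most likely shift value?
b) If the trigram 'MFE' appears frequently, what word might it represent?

Step 1: In English, 'E' is the most frequent letter (12.7%).
Step 2: The most frequent ciphertext letter is 'P' (position 15).
Step 3: Shift = (15 - 4) mod 26 = 11.
Step 4: Decrypt 'MFE' by shifting back 11:
  M -> B
  F -> U
  E -> T
Step 5: 'MFE' decrypts to 'BUT'.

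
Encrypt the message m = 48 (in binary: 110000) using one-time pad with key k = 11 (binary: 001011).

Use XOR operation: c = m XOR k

Step 1: Write out the XOR operation bit by bit:
  Message: 110000
  Key:     001011
  XOR:     111011
Step 2: Convert to decimal: 111011 = 59.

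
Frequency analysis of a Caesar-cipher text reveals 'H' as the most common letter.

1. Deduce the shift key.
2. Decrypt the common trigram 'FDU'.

Step 1: In English, 'E' is the most frequent letter (12.7%).
Step 2: The most frequent ciphertext letter is 'H' (position 7).
Step 3: Shift = (7 - 4) mod 26 = 3.
Step 4: Decrypt 'FDU' by shifting back 3:
  F -> C
  D -> A
  U -> R
Step 5: 'FDU' decrypts to 'CAR'.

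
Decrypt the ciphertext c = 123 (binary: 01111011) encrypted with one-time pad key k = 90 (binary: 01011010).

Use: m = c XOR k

Step 1: XOR ciphertext with key:
  Ciphertext: 01111011
  Key:        01011010
  XOR:        00100001
Step 2: Plaintext = 00100001 = 33 in decimal.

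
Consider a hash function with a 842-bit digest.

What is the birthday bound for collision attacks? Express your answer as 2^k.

Step 1: The birthday paradox gives collision probability ~50% after sqrt(2^n) = 2^(n/2) hashes.
Step 2: For 842-bit output: 2^(842/2) = 2^421.
Step 3: Approximately 2^421 hash computations needed.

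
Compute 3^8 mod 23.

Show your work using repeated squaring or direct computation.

Step 1: Compute 3^8 mod 23 step by step, reducing modulo 23 at each step.
  3^1 mod 23 = 3
  3^2 mod 23 = (3 * 3) mod 23 = 9
  3^3 mod 23 = (9 * 3) mod 23 = 4
  3^4 mod 23 = (4 * 3) mod 23 = 12
  3^5 mod 23 = (12 * 3) mod 23 = 13
  3^6 mod 23 = (13 * 3) mod 23 = 16
  3^7 mod 23 = (16 * 3) mod 23 = 2
  3^8 mod 23 = (2 * 3) mod 23 = 6
Step 2: Result = 6.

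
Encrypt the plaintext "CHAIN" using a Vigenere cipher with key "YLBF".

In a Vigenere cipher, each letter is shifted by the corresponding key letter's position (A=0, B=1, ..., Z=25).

Step 1: Repeat key to match plaintext length:
  Plaintext: CHAIN
  Key:       YLBFY
Step 2: Encrypt each letter:
  C(2) + Y(24) = (2+24) mod 26 = 0 = A
  H(7) + L(11) = (7+11) mod 26 = 18 = S
  A(0) + B(1) = (0+1) mod 26 = 1 = B
  I(8) + F(5) = (8+5) mod 26 = 13 = N
  N(13) + Y(24) = (13+24) mod 26 = 11 = L
Ciphertext: ASBNL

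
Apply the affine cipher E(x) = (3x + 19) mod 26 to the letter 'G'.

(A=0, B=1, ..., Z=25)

Step 1: Convert 'G' to number: x = 6.
Step 2: E(6) = (3 * 6 + 19) mod 26 = 37 mod 26 = 11.
Step 3: Convert 11 back to letter: L.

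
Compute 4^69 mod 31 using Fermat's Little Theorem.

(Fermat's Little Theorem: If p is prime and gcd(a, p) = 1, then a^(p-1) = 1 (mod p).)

Step 1: Since 31 is prime, by Fermat's Little Theorem: 4^30 = 1 (mod 31).
Step 2: Reduce exponent: 69 mod 30 = 9.
Step 3: So 4^69 = 4^9 (mod 31).
Step 4: 4^9 mod 31 = 8.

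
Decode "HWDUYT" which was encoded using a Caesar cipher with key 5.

Step 1: Reverse the shift by subtracting 5 from each letter position.
  H (position 7) -> position (7-5) mod 26 = 2 -> C
  W (position 22) -> position (22-5) mod 26 = 17 -> R
  D (position 3) -> position (3-5) mod 26 = 24 -> Y
  U (position 20) -> position (20-5) mod 26 = 15 -> P
  Y (position 24) -> position (24-5) mod 26 = 19 -> T
  T (position 19) -> position (19-5) mod 26 = 14 -> O
Decrypted message: CRYPTO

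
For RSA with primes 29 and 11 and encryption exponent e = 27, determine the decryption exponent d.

Step 1: n = 29 * 11 = 319.
Step 2: phi(n) = 28 * 10 = 280.
Step 3: Find d such that 27 * d = 1 (mod 280).
Step 4: d = 27^(-1) mod 280 = 83.
Verification: 27 * 83 = 2241 = 8 * 280 + 1.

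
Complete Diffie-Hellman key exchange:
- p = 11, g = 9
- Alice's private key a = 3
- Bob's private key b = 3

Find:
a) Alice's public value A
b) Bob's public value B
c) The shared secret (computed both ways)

Step 1: A = g^a mod p = 9^3 mod 11 = 3.
Step 2: B = g^b mod p = 9^3 mod 11 = 3.
Step 3: Alice computes s = B^a mod p = 3^3 mod 11 = 5.
Step 4: Bob computes s = A^b mod p = 3^3 mod 11 = 5.
Both sides agree: shared secret = 5.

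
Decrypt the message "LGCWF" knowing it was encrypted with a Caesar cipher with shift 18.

Step 1: Reverse the shift by subtracting 18 from each letter position.
  L (position 11) -> position (11-18) mod 26 = 19 -> T
  G (position 6) -> position (6-18) mod 26 = 14 -> O
  C (position 2) -> position (2-18) mod 26 = 10 -> K
  W (position 22) -> position (22-18) mod 26 = 4 -> E
  F (position 5) -> position (5-18) mod 26 = 13 -> N
Decrypted message: TOKEN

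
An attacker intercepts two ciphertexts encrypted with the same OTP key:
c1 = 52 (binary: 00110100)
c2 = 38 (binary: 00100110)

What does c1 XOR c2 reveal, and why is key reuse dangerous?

Step 1: c1 XOR c2 = (m1 XOR k) XOR (m2 XOR k).
Step 2: By XOR associativity/commutativity: = m1 XOR m2 XOR k XOR k = m1 XOR m2.
Step 3: 00110100 XOR 00100110 = 00010010 = 18.
Step 4: The key cancels out! An attacker learns m1 XOR m2 = 18, revealing the relationship between plaintexts.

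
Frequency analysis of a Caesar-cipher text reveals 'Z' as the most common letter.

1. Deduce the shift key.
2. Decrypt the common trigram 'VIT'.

Step 1: In English, 'E' is the most frequent letter (12.7%).
Step 2: The most frequent ciphertext letter is 'Z' (position 25).
Step 3: Shift = (25 - 4) mod 26 = 21.
Step 4: Decrypt 'VIT' by shifting back 21:
  V -> A
  I -> N
  T -> Y
Step 5: 'VIT' decrypts to 'ANY'.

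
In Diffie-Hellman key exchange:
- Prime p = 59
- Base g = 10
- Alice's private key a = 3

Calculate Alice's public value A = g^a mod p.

Step 1: A = g^a mod p = 10^3 mod 59.
  10^1 mod 59 = 10
  10^2 mod 59 = (10 * 10) mod 59 = 41
  10^3 mod 59 = (41 * 10) mod 59 = 56
Result: A = 56.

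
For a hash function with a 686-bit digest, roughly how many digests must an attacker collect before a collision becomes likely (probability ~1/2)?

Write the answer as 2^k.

Step 1: The birthday paradox gives collision probability ~50% after sqrt(2^n) = 2^(n/2) hashes.
Step 2: For 686-bit output: 2^(686/2) = 2^343.
Step 3: Approximately 2^343 hash computations needed.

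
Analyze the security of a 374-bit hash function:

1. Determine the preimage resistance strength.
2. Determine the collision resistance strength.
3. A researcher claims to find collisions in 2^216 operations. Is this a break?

Step 1: Preimage resistance requires brute-force of 2^374 operations.
Step 2: Collision resistance (birthday bound) = 2^(374/2) = 2^187.
Step 3: The claimed attack costs 2^216 operations.
Step 4: Since 2^216 >= 2^187, the claimed attack is no faster than the generic birthday attack, so this does not break collision resistance.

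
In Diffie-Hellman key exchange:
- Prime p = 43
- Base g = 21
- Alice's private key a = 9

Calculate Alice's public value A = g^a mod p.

Step 1: A = g^a mod p = 21^9 mod 43.
  21^1 mod 43 = 21
  21^2 mod 43 = (21 * 21) mod 43 = 11
  21^3 mod 43 = (11 * 21) mod 43 = 16
  21^4 mod 43 = (16 * 21) mod 43 = 35
  21^5 mod 43 = (35 * 21) mod 43 = 4
  21^6 mod 43 = (4 * 21) mod 43 = 41
  21^7 mod 43 = (41 * 21) mod 43 = 1
  21^8 mod 43 = (1 * 21) mod 43 = 21
  21^9 mod 43 = (21 * 21) mod 43 = 11
Result: A = 11.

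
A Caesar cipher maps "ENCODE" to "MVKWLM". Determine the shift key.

Step 1: Compare first letters: E (position 4) -> M (position 12).
Step 2: Shift = (12 - 4) mod 26 = 8.
The shift value is 8.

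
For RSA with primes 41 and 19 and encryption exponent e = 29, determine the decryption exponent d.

Step 1: n = 41 * 19 = 779.
Step 2: phi(n) = 40 * 18 = 720.
Step 3: Find d such that 29 * d = 1 (mod 720).
Step 4: d = 29^(-1) mod 720 = 149.
Verification: 29 * 149 = 4321 = 6 * 720 + 1.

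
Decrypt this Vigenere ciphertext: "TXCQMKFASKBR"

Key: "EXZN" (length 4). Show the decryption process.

Step 1: Key 'EXZN' has length 4. Extended key: EXZNEXZNEXZN
Step 2: Decrypt each position:
  T(19) - E(4) = 15 = P
  X(23) - X(23) = 0 = A
  C(2) - Z(25) = 3 = D
  Q(16) - N(13) = 3 = D
  M(12) - E(4) = 8 = I
  K(10) - X(23) = 13 = N
  F(5) - Z(25) = 6 = G
  A(0) - N(13) = 13 = N
  S(18) - E(4) = 14 = O
  K(10) - X(23) = 13 = N
  B(1) - Z(25) = 2 = C
  R(17) - N(13) = 4 = E
Plaintext: PADDINGNONCE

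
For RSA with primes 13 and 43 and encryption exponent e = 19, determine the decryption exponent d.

Step 1: n = 13 * 43 = 559.
Step 2: phi(n) = 12 * 42 = 504.
Step 3: Find d such that 19 * d = 1 (mod 504).
Step 4: d = 19^(-1) mod 504 = 451.
Verification: 19 * 451 = 8569 = 17 * 504 + 1.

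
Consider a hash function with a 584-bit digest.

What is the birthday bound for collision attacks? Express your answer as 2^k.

Step 1: The birthday paradox gives collision probability ~50% after sqrt(2^n) = 2^(n/2) hashes.
Step 2: For 584-bit output: 2^(584/2) = 2^292.
Step 3: Approximately 2^292 hash computations needed.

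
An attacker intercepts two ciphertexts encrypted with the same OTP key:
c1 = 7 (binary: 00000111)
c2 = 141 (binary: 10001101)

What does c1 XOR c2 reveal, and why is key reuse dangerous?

Step 1: c1 XOR c2 = (m1 XOR k) XOR (m2 XOR k).
Step 2: By XOR associativity/commutativity: = m1 XOR m2 XOR k XOR k = m1 XOR m2.
Step 3: 00000111 XOR 10001101 = 10001010 = 138.
Step 4: The key cancels out! An attacker learns m1 XOR m2 = 138, revealing the relationship between plaintexts.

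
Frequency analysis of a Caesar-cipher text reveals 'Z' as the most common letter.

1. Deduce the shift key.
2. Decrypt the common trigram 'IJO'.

Step 1: In English, 'E' is the most frequent letter (12.7%).
Step 2: The most frequent ciphertext letter is 'Z' (position 25).
Step 3: Shift = (25 - 4) mod 26 = 21.
Step 4: Decrypt 'IJO' by shifting back 21:
  I -> N
  J -> O
  O -> T
Step 5: 'IJO' decrypts to 'NOT'.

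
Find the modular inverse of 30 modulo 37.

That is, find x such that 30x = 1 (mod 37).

Step 1: We need x such that 30 * x = 1 (mod 37).
Step 2: Using the extended Euclidean algorithm or trial:
  30 * 21 = 630 = 17 * 37 + 1.
Step 3: Since 630 mod 37 = 1, the inverse is x = 21.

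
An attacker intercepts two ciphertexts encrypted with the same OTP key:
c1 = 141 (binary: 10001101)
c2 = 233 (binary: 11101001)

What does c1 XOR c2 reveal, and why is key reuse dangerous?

Step 1: c1 XOR c2 = (m1 XOR k) XOR (m2 XOR k).
Step 2: By XOR associativity/commutativity: = m1 XOR m2 XOR k XOR k = m1 XOR m2.
Step 3: 10001101 XOR 11101001 = 01100100 = 100.
Step 4: The key cancels out! An attacker learns m1 XOR m2 = 100, revealing the relationship between plaintexts.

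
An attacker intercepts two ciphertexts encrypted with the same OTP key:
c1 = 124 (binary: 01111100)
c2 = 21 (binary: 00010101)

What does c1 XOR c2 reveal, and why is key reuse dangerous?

Step 1: c1 XOR c2 = (m1 XOR k) XOR (m2 XOR k).
Step 2: By XOR associativity/commutativity: = m1 XOR m2 XOR k XOR k = m1 XOR m2.
Step 3: 01111100 XOR 00010101 = 01101001 = 105.
Step 4: The key cancels out! An attacker learns m1 XOR m2 = 105, revealing the relationship between plaintexts.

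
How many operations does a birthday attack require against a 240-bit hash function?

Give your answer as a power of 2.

Step 1: The birthday paradox gives collision probability ~50% after sqrt(2^n) = 2^(n/2) hashes.
Step 2: For 240-bit output: 2^(240/2) = 2^120.
Step 3: Approximately 2^120 hash computations needed.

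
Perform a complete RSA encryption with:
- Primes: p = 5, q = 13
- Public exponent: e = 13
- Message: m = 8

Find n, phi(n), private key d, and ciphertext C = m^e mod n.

Step 1: n = 5 * 13 = 65.
Step 2: phi(n) = (5-1)(13-1) = 4 * 12 = 48.
Step 3: Find d = 13^(-1) mod 48 = 37.
  Verify: 13 * 37 = 481 = 1 (mod 48).
Step 4: C = 8^13 mod 65 = 8.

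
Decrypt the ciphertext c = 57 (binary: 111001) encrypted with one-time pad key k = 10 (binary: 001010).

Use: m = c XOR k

Step 1: XOR ciphertext with key:
  Ciphertext: 111001
  Key:        001010
  XOR:        110011
Step 2: Plaintext = 110011 = 51 in decimal.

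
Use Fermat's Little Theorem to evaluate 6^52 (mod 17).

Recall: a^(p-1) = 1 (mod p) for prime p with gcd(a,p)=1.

Step 1: Since 17 is prime, by Fermat's Little Theorem: 6^16 = 1 (mod 17).
Step 2: Reduce exponent: 52 mod 16 = 4.
Step 3: So 6^52 = 6^4 (mod 17).
Step 4: 6^4 mod 17 = 4.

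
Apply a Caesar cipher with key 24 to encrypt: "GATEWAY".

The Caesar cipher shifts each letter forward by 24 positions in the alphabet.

Step 1: For each letter, shift forward by 24 positions (mod 26).
  G (position 6) -> position (6+24) mod 26 = 4 -> E
  A (position 0) -> position (0+24) mod 26 = 24 -> Y
  T (position 19) -> position (19+24) mod 26 = 17 -> R
  E (position 4) -> position (4+24) mod 26 = 2 -> C
  W (position 22) -> position (22+24) mod 26 = 20 -> U
  A (position 0) -> position (0+24) mod 26 = 24 -> Y
  Y (position 24) -> position (24+24) mod 26 = 22 -> W
Result: EYRCUYW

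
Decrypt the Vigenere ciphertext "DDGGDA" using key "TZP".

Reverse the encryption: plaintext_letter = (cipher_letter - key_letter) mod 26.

Step 1: Extend key: TZPTZP
Step 2: Decrypt each letter (c - k) mod 26:
  D(3) - T(19) = (3-19) mod 26 = 10 = K
  D(3) - Z(25) = (3-25) mod 26 = 4 = E
  G(6) - P(15) = (6-15) mod 26 = 17 = R
  G(6) - T(19) = (6-19) mod 26 = 13 = N
  D(3) - Z(25) = (3-25) mod 26 = 4 = E
  A(0) - P(15) = (0-15) mod 26 = 11 = L
Plaintext: KERNEL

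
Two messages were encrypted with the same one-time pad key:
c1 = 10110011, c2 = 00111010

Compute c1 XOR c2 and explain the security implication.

Step 1: c1 XOR c2 = (m1 XOR k) XOR (m2 XOR k).
Step 2: By XOR associativity/commutativity: = m1 XOR m2 XOR k XOR k = m1 XOR m2.
Step 3: 10110011 XOR 00111010 = 10001001 = 137.
Step 4: The key cancels out! An attacker learns m1 XOR m2 = 137, revealing the relationship between plaintexts.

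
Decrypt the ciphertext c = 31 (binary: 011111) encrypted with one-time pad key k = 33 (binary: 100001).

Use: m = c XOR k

Step 1: XOR ciphertext with key:
  Ciphertext: 011111
  Key:        100001
  XOR:        111110
Step 2: Plaintext = 111110 = 62 in decimal.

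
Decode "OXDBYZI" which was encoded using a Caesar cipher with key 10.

Step 1: Reverse the shift by subtracting 10 from each letter position.
  O (position 14) -> position (14-10) mod 26 = 4 -> E
  X (position 23) -> position (23-10) mod 26 = 13 -> N
  D (position 3) -> position (3-10) mod 26 = 19 -> T
  B (position 1) -> position (1-10) mod 26 = 17 -> R
  Y (position 24) -> position (24-10) mod 26 = 14 -> O
  Z (position 25) -> position (25-10) mod 26 = 15 -> P
  I (position 8) -> position (8-10) mod 26 = 24 -> Y
Decrypted message: ENTROPY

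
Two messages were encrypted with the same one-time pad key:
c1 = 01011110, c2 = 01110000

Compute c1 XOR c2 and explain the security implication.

Step 1: c1 XOR c2 = (m1 XOR k) XOR (m2 XOR k).
Step 2: By XOR associativity/commutativity: = m1 XOR m2 XOR k XOR k = m1 XOR m2.
Step 3: 01011110 XOR 01110000 = 00101110 = 46.
Step 4: The key cancels out! An attacker learns m1 XOR m2 = 46, revealing the relationship between plaintexts.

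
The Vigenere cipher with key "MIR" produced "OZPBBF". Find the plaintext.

Step 1: Extend key: MIRMIR
Step 2: Decrypt each letter (c - k) mod 26:
  O(14) - M(12) = (14-12) mod 26 = 2 = C
  Z(25) - I(8) = (25-8) mod 26 = 17 = R
  P(15) - R(17) = (15-17) mod 26 = 24 = Y
  B(1) - M(12) = (1-12) mod 26 = 15 = P
  B(1) - I(8) = (1-8) mod 26 = 19 = T
  F(5) - R(17) = (5-17) mod 26 = 14 = O
Plaintext: CRYPTO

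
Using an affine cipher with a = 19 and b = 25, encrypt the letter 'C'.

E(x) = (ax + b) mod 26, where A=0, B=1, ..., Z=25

Step 1: Convert 'C' to number: x = 2.
Step 2: E(2) = (19 * 2 + 25) mod 26 = 63 mod 26 = 11.
Step 3: Convert 11 back to letter: L.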